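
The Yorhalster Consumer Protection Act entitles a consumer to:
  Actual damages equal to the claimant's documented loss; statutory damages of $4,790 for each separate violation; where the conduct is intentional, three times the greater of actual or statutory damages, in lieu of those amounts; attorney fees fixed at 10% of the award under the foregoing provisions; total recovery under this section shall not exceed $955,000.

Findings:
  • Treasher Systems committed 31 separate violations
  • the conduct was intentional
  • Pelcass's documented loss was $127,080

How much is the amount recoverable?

Total recovery: $490,017

Statutory damages: 31 × $4,790 = $148,490
Greater of actual damages ($127,080) or statutory damages ($148,490): $148,490
Trebled: 3 × $148,490 = $445,470
Attorney fees: 10% of $445,470 = $44,547
Total before cap: $445,470 + $44,547 = $490,017
Cap at $955,000: $490,017 is within the cap, no reduction.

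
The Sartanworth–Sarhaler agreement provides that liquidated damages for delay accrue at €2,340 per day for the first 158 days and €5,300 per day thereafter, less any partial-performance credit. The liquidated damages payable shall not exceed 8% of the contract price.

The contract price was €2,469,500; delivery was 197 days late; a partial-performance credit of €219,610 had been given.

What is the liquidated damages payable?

First 158 days: 158 × €2,340 = €369,720
Remaining days: (197 − 158) × €5,300 = €206,700
Accrued per-day damages: €369,720 + €206,700 = €576,420
Less partial-performance credit: €576,420 − €219,610 = €356,810
Cap: 8% of €2,469,500 = €197,560
Cap at €197,560: €356,810 exceeds the cap → €197,560

€197,560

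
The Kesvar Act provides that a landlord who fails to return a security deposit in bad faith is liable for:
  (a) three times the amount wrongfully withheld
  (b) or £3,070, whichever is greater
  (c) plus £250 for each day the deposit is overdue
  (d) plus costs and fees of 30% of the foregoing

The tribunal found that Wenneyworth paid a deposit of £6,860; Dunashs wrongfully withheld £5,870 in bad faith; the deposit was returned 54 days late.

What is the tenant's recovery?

Trebled: 3 × £5,870 = £17,610
Minimum £3,070: £17,610 meets the minimum, no increase.
Late-return penalty: 54 × £250 = £13,500
Damages plus late penalty: £17,610 + £13,500 = £31,110
Costs and fees: 30% of £31,110 = £9,333
Total recovery: £31,110 + £9,333 = £40,443

£40,443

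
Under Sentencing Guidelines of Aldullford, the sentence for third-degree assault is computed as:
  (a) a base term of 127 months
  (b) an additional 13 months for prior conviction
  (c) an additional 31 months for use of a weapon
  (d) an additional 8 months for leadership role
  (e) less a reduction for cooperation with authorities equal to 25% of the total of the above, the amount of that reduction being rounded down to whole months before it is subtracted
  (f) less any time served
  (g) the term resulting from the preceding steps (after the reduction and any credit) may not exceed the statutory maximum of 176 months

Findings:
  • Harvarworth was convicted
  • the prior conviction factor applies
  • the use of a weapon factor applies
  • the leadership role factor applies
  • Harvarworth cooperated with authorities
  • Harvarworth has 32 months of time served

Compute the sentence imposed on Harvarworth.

Prior conviction enhancement: +13 months
Use of a weapon enhancement: +31 months
Leadership role enhancement: +8 months
Adjusted term: 127 months + 13 months + 31 months + 8 months = 179 months
Cooperation with authorities reduction: 25% of 179 months = 44 months (rounded down)
After reduction: 179 − 44 = 135 months
Less time served: 135 months − 32 months = 103 months
Cap at 176 months: 103 months is within the cap, no reduction.

103 months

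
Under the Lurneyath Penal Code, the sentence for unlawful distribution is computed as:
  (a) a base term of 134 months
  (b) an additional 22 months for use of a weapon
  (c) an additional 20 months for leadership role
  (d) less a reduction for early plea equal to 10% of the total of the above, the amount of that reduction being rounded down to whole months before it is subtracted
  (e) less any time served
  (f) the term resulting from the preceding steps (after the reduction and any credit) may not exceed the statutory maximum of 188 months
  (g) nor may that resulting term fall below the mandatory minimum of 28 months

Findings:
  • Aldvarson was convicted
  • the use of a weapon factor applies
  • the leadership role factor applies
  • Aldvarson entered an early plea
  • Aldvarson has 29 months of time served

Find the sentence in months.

Use of a weapon enhancement: +22 months
Leadership role enhancement: +20 months
Adjusted term: 134 months + 22 months + 20 months = 176 months
Early plea reduction: 10% of 176 months = 17 months (rounded down)
After reduction: 176 − 17 = 159 months
Less time served: 159 months − 29 months = 130 months
Cap at 188 months: 130 months is within the cap, no reduction.
Minimum 28 months: 130 months meets the minimum, no increase.

Sentence: 130 months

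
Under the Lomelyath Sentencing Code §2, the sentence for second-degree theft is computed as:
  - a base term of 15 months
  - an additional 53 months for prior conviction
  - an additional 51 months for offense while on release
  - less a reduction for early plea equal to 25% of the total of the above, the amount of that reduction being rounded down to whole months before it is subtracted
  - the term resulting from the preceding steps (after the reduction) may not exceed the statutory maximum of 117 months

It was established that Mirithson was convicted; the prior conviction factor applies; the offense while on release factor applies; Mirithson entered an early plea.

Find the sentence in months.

Prior conviction enhancement: +53 months
Offense while on release enhancement: +51 months
Adjusted term: 15 months + 53 months + 51 months = 119 months
Early plea reduction: 25% of 119 months = 29 months (rounded down)
After reduction: 119 − 29 = 90 months
Cap at 117 months: 90 months is within the cap, no reduction.

90 months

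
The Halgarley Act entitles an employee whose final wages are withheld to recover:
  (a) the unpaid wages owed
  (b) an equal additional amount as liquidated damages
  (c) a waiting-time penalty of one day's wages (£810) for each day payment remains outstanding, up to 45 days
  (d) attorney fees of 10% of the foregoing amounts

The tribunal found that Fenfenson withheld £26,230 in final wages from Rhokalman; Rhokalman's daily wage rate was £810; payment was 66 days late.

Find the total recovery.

Liquidated damages (equal amount): £26,230
Penalty days: min(66, 45) = 45
Waiting-time penalty: 45 × £810 = £36,450
Subtotal: £26,230 + £26,230 + £36,450 = £88,910
Attorney fees: 10% of £88,910 = £8,891
Total award: £88,910 + £8,891 = £97,801

£97,801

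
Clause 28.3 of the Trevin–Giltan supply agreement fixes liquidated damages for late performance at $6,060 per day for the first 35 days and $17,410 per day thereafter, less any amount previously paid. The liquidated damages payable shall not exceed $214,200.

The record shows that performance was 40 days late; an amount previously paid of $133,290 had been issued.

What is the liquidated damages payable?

First 35 days: 35 × $6,060 = $212,100
Remaining days: (40 − 35) × $17,410 = $87,050
Accrued per-day damages: $212,100 + $87,050 = $299,150
Less amount previously paid: $299,150 − $133,290 = $165,860
Cap at $214,200: $165,860 is within the cap, no reduction.

$165,860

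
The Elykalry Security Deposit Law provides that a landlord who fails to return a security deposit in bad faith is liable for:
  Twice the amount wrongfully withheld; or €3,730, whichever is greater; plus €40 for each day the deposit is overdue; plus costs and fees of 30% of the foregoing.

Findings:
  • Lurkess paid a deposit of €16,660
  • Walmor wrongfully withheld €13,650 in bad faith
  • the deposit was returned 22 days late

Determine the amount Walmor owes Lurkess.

Doubled: 2 × €13,650 = €27,300
Minimum €3,730: €27,300 meets the minimum, no increase.
Late-return penalty: 22 × €40 = €880
Damages plus late penalty: €27,300 + €880 = €28,180
Costs and fees: 30% of €28,180 = €8,454
Total recovery: €28,180 + €8,454 = €36,634

€36,634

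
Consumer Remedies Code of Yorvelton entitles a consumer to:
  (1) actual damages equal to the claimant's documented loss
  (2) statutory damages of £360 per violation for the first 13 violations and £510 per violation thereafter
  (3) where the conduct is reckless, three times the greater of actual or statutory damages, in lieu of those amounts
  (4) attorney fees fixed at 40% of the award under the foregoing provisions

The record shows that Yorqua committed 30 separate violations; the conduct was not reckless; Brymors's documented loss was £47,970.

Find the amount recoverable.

Total recovery: £85,848

First 13 violations: 13 × £360 = £4,680
Remaining violations: (30 − 13) × £510 = £8,670
Statutory damages: £4,680 + £8,670 = £13,350
Conduct not reckless: the in-lieu enhancement does not apply.
Actual plus statutory damages: £47,970 + £13,350 = £61,320
Attorney fees: 40% of £61,320 = £24,528
Total recovery: £61,320 + £24,528 = £85,848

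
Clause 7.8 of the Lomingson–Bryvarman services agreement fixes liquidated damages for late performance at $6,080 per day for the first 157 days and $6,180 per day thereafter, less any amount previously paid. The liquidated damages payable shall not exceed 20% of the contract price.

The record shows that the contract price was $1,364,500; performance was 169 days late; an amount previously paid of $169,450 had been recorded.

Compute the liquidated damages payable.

$272,900

First 157 days: 157 × $6,080 = $954,560
Remaining days: (169 − 157) × $6,180 = $74,160
Accrued per-day damages: $954,560 + $74,160 = $1,028,720
Less amount previously paid: $1,028,720 − $169,450 = $859,270
Cap: 20% of $1,364,500 = $272,900
Cap at $272,900: $859,270 exceeds the cap → $272,900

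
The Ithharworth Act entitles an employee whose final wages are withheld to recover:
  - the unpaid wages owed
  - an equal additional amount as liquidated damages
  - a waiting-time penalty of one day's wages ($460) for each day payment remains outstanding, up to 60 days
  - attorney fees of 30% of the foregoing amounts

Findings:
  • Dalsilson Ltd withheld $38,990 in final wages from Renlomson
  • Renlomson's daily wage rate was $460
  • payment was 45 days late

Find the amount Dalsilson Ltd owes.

$128,284

Liquidated damages (equal amount): $38,990
Penalty days: min(45, 60) = 45
Waiting-time penalty: 45 × $460 = $20,700
Subtotal: $38,990 + $38,990 + $20,700 = $98,680
Attorney fees: 30% of $98,680 = $29,604
Total award: $98,680 + $29,604 = $128,284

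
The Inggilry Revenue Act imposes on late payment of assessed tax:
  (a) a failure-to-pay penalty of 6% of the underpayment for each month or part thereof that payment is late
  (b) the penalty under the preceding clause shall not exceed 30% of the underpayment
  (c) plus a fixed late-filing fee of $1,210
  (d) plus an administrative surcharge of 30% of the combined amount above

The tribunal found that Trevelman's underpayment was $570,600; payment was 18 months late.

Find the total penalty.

Accrued rate: 6% × 18 = 108%, capped at 30% → 30%
Failure-to-pay penalty: 30% of $570,600 = $171,180
Penalty before surcharge: $171,180 + $1,210 = $172,390
Administrative surcharge: 30% of $172,390 = $51,717
Total penalty: $172,390 + $51,717 = $224,107

$224,107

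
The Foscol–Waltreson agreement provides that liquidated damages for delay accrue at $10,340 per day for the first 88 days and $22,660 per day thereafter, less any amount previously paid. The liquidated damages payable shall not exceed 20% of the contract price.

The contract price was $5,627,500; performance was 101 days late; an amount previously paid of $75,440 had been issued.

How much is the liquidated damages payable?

First 88 days: 88 × $10,340 = $909,920
Remaining days: (101 − 88) × $22,660 = $294,580
Accrued per-day damages: $909,920 + $294,580 = $1,204,500
Less amount previously paid: $1,204,500 − $75,440 = $1,129,060
Cap: 20% of $5,627,500 = $1,125,500
Cap at $1,125,500: $1,129,060 exceeds the cap → $1,125,500

$1,125,500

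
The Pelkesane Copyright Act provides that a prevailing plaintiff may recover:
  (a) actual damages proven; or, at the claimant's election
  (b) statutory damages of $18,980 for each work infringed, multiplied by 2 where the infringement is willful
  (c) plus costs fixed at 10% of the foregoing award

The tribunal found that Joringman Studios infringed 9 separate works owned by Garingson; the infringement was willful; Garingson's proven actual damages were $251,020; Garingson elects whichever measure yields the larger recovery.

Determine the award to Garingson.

$375,804

Statutory damages: 9 × $18,980 = $170,820
Doubled: 2 × $170,820 = $341,640
Greater of actual damages ($251,020) or enhanced statutory damages ($341,640): $341,640
Costs: 10% of $341,640 = $34,164
Award plus costs: $341,640 + $34,164 = $375,804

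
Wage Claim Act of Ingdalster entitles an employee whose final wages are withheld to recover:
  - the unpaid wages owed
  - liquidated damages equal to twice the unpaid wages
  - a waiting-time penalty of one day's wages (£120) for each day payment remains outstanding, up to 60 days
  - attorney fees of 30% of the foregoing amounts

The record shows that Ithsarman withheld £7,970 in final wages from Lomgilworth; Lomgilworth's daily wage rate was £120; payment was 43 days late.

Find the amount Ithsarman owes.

Doubled: 2 × £7,970 = £15,940
Penalty days: min(43, 60) = 43
Waiting-time penalty: 43 × £120 = £5,160
Subtotal: £7,970 + £15,940 + £5,160 = £29,070
Attorney fees: 30% of £29,070 = £8,721
Total award: £29,070 + £8,721 = £37,791

Total award: £37,791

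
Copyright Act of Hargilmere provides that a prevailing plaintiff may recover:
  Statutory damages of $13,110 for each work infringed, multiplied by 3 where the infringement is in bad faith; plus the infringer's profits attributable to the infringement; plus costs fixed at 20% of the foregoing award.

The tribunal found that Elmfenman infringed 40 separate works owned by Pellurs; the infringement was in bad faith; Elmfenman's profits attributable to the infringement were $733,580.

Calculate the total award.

Award: $2,768,136

Statutory damages: 40 × $13,110 = $524,400
Trebled: 3 × $524,400 = $1,573,200
Combined award: $1,573,200 + $733,580 = $2,306,780
Costs: 20% of $2,306,780 = $461,356
Award plus costs: $2,306,780 + $461,356 = $2,768,136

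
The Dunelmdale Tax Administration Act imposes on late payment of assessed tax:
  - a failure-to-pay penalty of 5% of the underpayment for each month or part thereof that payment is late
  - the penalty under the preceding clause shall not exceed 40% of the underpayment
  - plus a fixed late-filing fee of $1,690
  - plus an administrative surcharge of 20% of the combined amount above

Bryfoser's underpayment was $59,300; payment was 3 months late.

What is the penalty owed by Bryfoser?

Accrued rate: 5% × 3 = 15%, capped at 40% → 15%
Failure-to-pay penalty: 15% of $59,300 = $8,895
Penalty before surcharge: $8,895 + $1,690 = $10,585
Administrative surcharge: 20% of $10,585 = $2,117
Total penalty: $10,585 + $2,117 = $12,702

$12,702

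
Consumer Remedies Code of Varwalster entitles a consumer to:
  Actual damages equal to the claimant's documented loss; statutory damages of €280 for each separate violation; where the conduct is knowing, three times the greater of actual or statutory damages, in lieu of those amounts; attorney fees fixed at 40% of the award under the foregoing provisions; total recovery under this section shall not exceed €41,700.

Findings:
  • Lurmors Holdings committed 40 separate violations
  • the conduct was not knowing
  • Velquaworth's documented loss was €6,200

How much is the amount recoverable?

€24,360

Statutory damages: 40 × €280 = €11,200
Conduct not knowing: the in-lieu enhancement does not apply.
Actual plus statutory damages: €6,200 + €11,200 = €17,400
Attorney fees: 40% of €17,400 = €6,960
Total before cap: €17,400 + €6,960 = €24,360
Cap at €41,700: €24,360 is within the cap, no reduction.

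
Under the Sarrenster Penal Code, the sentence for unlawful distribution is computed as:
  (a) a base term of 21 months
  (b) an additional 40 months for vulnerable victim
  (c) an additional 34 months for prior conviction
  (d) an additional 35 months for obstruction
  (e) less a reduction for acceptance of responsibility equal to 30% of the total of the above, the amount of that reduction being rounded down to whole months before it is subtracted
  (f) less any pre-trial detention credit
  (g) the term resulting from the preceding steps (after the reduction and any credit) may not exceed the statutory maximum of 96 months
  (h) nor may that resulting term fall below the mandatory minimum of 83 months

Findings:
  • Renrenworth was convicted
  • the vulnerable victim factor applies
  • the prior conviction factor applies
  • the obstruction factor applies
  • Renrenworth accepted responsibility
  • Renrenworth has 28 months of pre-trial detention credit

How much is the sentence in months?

Sentence: 83 months

Vulnerable victim enhancement: +40 months
Prior conviction enhancement: +34 months
Obstruction enhancement: +35 months
Adjusted term: 21 months + 40 months + 34 months + 35 months = 130 months
Acceptance of responsibility reduction: 30% of 130 months = 39 months (rounded down)
After reduction: 130 − 39 = 91 months
Less pre-trial detention credit: 91 months − 28 months = 63 months
Cap at 96 months: 63 months is within the cap, no reduction.
Minimum 83 months: 63 months is below the minimum → 83 months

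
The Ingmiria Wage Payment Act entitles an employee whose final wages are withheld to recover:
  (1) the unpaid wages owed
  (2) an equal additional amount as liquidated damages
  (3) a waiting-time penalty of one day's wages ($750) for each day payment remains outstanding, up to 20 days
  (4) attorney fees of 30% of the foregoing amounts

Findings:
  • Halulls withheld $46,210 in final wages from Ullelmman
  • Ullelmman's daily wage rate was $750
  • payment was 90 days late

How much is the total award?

Liquidated damages (equal amount): $46,210
Penalty days: min(90, 20) = 20
Waiting-time penalty: 20 × $750 = $15,000
Subtotal: $46,210 + $46,210 + $15,000 = $107,420
Attorney fees: 30% of $107,420 = $32,226
Total award: $107,420 + $32,226 = $139,646

$139,646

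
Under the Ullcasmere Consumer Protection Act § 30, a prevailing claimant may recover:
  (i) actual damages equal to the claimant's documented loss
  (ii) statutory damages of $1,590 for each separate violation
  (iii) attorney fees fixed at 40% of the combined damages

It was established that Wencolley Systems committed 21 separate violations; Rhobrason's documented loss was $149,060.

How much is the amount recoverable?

Total recovery: $255,430

Statutory damages: 21 × $1,590 = $33,390
Combined damages: $149,060 + $33,390 = $182,450
Attorney fees: 40% of $182,450 = $72,980
Total recovery: $182,450 + $72,980 = $255,430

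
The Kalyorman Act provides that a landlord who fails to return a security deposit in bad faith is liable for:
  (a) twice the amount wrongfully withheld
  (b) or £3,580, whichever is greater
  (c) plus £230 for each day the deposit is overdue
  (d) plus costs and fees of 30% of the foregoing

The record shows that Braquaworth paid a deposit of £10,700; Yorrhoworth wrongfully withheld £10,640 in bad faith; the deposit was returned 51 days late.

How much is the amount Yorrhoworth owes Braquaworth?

£42,913

Doubled: 2 × £10,640 = £21,280
Minimum £3,580: £21,280 meets the minimum, no increase.
Late-return penalty: 51 × £230 = £11,730
Damages plus late penalty: £21,280 + £11,730 = £33,010
Costs and fees: 30% of £33,010 = £9,903
Total recovery: £33,010 + £9,903 = £42,913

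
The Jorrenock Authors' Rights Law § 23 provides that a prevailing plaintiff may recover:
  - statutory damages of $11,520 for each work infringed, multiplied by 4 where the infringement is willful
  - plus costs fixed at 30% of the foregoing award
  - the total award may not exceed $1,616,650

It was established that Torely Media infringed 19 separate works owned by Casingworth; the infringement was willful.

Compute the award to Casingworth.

$1,138,176

Statutory damages: 19 × $11,520 = $218,880
Multiplied by 4: 4 × $218,880 = $875,520
Costs: 30% of $875,520 = $262,656
Award plus costs: $875,520 + $262,656 = $1,138,176
Cap at $1,616,650: $1,138,176 is within the cap, no reduction.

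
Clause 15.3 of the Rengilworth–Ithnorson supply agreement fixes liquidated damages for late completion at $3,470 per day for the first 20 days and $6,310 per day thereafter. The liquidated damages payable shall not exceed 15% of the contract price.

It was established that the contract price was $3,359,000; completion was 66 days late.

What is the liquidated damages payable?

$359,660

First 20 days: 20 × $3,470 = $69,400
Remaining days: (66 − 20) × $6,310 = $290,260
Accrued per-day damages: $69,400 + $290,260 = $359,660
Cap: 15% of $3,359,000 = $503,850
Cap at $503,850: $359,660 is within the cap, no reduction.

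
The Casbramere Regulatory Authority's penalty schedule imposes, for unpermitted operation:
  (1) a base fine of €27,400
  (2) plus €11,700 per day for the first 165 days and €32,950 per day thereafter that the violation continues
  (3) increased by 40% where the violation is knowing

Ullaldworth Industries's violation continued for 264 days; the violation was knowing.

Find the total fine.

€7,307,930

First 165 days: 165 × €11,700 = €1,930,500
Remaining days: (264 − 165) × €32,950 = €3,262,050
Per-day component: €1,930,500 + €3,262,050 = €5,192,550
Base plus per-day: €27,400 + €5,192,550 = €5,219,950
Enhancement: 40% of €5,219,950 = €2,087,980
Enhanced fine: €5,219,950 + €2,087,980 = €7,307,930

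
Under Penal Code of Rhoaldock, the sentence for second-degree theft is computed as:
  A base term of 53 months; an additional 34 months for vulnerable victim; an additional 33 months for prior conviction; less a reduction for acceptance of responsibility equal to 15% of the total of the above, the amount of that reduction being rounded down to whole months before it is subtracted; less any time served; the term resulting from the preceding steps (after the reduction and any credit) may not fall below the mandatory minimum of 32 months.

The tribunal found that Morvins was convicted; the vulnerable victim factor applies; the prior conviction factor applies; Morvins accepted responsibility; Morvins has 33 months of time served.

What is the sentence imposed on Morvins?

Vulnerable victim enhancement: +34 months
Prior conviction enhancement: +33 months
Adjusted term: 53 months + 34 months + 33 months = 120 months
Acceptance of responsibility reduction: 15% of 120 months = 18 months (rounded down)
After reduction: 120 − 18 = 102 months
Less time served: 102 months − 33 months = 69 months
Minimum 32 months: 69 months meets the minimum, no increase.

69 months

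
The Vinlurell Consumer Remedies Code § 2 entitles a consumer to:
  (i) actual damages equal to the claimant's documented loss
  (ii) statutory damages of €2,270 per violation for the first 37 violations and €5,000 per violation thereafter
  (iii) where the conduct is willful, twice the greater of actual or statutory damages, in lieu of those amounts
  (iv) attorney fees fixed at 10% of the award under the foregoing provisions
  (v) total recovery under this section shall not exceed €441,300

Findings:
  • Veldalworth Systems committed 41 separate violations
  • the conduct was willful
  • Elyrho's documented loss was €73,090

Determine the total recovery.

€228,778

First 37 violations: 37 × €2,270 = €83,990
Remaining violations: (41 − 37) × €5,000 = €20,000
Statutory damages: €83,990 + €20,000 = €103,990
Greater of actual damages (€73,090) or statutory damages (€103,990): €103,990
Doubled: 2 × €103,990 = €207,980
Attorney fees: 10% of €207,980 = €20,798
Total before cap: €207,980 + €20,798 = €228,778
Cap at €441,300: €228,778 is within the cap, no reduction.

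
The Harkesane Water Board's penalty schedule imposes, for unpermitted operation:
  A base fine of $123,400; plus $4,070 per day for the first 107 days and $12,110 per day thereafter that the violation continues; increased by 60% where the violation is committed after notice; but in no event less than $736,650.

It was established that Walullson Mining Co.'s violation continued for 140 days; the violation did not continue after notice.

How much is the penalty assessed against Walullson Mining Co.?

First 107 days: 107 × $4,070 = $435,490
Remaining days: (140 − 107) × $12,110 = $399,630
Per-day component: $435,490 + $399,630 = $835,120
Base plus per-day: $123,400 + $835,120 = $958,520
The violation did not continue after notice: no 60% increase.
Minimum $736,650: $958,520 meets the minimum, no increase.

$958,520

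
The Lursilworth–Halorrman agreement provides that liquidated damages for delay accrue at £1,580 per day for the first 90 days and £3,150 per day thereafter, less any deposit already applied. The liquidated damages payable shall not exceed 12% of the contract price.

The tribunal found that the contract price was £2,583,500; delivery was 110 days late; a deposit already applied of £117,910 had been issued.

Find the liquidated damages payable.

£87,290

First 90 days: 90 × £1,580 = £142,200
Remaining days: (110 − 90) × £3,150 = £63,000
Accrued per-day damages: £142,200 + £63,000 = £205,200
Less deposit already applied: £205,200 − £117,910 = £87,290
Cap: 12% of £2,583,500 = £310,020
Cap at £310,020: £87,290 is within the cap, no reduction.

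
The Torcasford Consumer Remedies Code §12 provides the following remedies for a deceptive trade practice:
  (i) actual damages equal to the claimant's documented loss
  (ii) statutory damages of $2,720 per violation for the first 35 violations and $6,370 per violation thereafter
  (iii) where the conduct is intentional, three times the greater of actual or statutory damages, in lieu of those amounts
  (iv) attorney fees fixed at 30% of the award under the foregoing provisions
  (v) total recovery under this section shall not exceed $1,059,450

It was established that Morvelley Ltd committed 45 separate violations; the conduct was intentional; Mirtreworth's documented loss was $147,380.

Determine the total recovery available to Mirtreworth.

First 35 violations: 35 × $2,720 = $95,200
Remaining violations: (45 − 35) × $6,370 = $63,700
Statutory damages: $95,200 + $63,700 = $158,900
Greater of actual damages ($147,380) or statutory damages ($158,900): $158,900
Trebled: 3 × $158,900 = $476,700
Attorney fees: 30% of $476,700 = $143,010
Total before cap: $476,700 + $143,010 = $619,710
Cap at $1,059,450: $619,710 is within the cap, no reduction.

$619,710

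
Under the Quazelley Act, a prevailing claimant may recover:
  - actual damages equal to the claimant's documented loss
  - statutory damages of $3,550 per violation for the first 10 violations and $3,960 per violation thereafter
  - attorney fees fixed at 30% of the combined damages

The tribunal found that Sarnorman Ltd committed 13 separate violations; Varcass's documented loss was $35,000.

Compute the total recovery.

First 10 violations: 10 × $3,550 = $35,500
Remaining violations: (13 − 10) × $3,960 = $11,880
Statutory damages: $35,500 + $11,880 = $47,380
Combined damages: $35,000 + $47,380 = $82,380
Attorney fees: 30% of $82,380 = $24,714
Total recovery: $82,380 + $24,714 = $107,094

$107,094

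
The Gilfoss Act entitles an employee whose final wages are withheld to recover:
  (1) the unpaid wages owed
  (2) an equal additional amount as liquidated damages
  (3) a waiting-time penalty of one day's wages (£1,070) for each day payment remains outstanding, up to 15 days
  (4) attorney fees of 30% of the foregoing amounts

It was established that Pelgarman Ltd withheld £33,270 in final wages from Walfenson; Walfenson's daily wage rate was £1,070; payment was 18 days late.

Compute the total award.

Liquidated damages (equal amount): £33,270
Penalty days: min(18, 15) = 15
Waiting-time penalty: 15 × £1,070 = £16,050
Subtotal: £33,270 + £33,270 + £16,050 = £82,590
Attorney fees: 30% of £82,590 = £24,777
Total award: £82,590 + £24,777 = £107,367

£107,367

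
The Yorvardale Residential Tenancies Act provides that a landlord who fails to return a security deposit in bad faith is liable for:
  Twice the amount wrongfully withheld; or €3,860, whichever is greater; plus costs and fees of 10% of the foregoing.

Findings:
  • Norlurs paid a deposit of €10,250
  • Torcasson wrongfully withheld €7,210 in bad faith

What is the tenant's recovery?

€15,862

Doubled: 2 × €7,210 = €14,420
Minimum €3,860: €14,420 meets the minimum, no increase.
Costs and fees: 10% of €14,420 = €1,442
Total recovery: €14,420 + €1,442 = €15,862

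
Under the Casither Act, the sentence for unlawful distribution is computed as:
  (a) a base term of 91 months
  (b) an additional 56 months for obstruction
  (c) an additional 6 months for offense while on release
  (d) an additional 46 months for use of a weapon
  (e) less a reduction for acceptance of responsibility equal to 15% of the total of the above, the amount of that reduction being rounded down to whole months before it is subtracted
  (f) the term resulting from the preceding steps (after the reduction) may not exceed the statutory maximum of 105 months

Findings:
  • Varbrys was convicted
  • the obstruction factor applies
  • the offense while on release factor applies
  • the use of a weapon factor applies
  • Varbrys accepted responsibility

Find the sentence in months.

Obstruction enhancement: +56 months
Offense while on release enhancement: +6 months
Use of a weapon enhancement: +46 months
Adjusted term: 91 months + 56 months + 6 months + 46 months = 199 months
Acceptance of responsibility reduction: 15% of 199 months = 29 months (rounded down)
After reduction: 199 − 29 = 170 months
Cap at 105 months: 170 months exceeds the cap → 105 months

105 months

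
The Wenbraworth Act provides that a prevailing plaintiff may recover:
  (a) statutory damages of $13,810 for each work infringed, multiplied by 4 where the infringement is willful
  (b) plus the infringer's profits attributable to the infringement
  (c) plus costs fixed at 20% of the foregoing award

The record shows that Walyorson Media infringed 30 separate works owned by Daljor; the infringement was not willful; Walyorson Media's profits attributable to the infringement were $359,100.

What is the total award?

$928,080

Statutory damages: 30 × $13,810 = $414,300
Infringement not willful: no ×4 enhancement.
Combined award: $414,300 + $359,100 = $773,400
Costs: 20% of $773,400 = $154,680
Award plus costs: $773,400 + $154,680 = $928,080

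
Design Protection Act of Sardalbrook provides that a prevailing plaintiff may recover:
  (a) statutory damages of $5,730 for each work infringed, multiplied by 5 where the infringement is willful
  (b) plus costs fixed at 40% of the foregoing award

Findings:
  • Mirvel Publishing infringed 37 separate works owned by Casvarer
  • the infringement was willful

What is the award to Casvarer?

Statutory damages: 37 × $5,730 = $212,010
Multiplied by 5: 5 × $212,010 = $1,060,050
Costs: 40% of $1,060,050 = $424,020
Award plus costs: $1,060,050 + $424,020 = $1,484,070

$1,484,070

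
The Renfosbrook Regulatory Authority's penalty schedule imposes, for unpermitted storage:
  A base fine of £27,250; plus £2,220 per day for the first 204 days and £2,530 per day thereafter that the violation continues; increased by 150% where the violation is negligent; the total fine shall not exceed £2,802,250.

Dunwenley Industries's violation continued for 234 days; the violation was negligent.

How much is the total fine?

£1,390,075

First 204 days: 204 × £2,220 = £452,880
Remaining days: (234 − 204) × £2,530 = £75,900
Per-day component: £452,880 + £75,900 = £528,780
Base plus per-day: £27,250 + £528,780 = £556,030
Enhancement: 150% of £556,030 = £834,045
Enhanced fine: £556,030 + £834,045 = £1,390,075
Cap at £2,802,250: £1,390,075 is within the cap, no reduction.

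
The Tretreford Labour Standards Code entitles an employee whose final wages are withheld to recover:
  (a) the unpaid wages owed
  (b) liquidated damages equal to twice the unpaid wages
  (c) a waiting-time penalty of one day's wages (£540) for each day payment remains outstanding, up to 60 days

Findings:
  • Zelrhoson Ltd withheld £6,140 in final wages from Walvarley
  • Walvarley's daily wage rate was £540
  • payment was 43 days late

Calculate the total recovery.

Doubled: 2 × £6,140 = £12,280
Penalty days: min(43, 60) = 43
Waiting-time penalty: 43 × £540 = £23,220
Total award: £6,140 + £12,280 + £23,220 = £41,640

Total award: £41,640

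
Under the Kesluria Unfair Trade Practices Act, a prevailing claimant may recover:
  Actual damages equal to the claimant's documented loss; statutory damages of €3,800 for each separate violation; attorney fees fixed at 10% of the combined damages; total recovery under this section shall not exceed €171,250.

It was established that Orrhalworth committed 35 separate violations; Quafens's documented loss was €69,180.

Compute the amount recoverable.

€171,250

Statutory damages: 35 × €3,800 = €133,000
Combined damages: €69,180 + €133,000 = €202,180
Attorney fees: 10% of €202,180 = €20,218
Total before cap: €202,180 + €20,218 = €222,398
Cap at €171,250: €222,398 exceeds the cap → €171,250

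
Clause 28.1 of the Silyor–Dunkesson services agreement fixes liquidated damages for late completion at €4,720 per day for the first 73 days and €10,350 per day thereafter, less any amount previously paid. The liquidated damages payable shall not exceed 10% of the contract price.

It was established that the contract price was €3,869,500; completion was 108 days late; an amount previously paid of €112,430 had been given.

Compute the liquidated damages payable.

First 73 days: 73 × €4,720 = €344,560
Remaining days: (108 − 73) × €10,350 = €362,250
Accrued per-day damages: €344,560 + €362,250 = €706,810
Less amount previously paid: €706,810 − €112,430 = €594,380
Cap: 10% of €3,869,500 = €386,950
Cap at €386,950: €594,380 exceeds the cap → €386,950

€386,950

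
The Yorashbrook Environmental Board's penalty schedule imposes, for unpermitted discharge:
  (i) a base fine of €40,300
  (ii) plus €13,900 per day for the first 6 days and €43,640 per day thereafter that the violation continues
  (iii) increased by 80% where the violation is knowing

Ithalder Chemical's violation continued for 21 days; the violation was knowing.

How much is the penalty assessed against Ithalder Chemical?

First 6 days: 6 × €13,900 = €83,400
Remaining days: (21 − 6) × €43,640 = €654,600
Per-day component: €83,400 + €654,600 = €738,000
Base plus per-day: €40,300 + €738,000 = €778,300
Enhancement: 80% of €778,300 = €622,640
Enhanced fine: €778,300 + €622,640 = €1,400,940

€1,400,940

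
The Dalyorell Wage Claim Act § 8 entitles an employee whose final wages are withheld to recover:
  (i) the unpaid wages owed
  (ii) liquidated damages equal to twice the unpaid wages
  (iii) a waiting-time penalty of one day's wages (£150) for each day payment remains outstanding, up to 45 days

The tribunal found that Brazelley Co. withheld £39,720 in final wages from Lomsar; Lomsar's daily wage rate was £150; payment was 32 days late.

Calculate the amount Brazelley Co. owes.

Doubled: 2 × £39,720 = £79,440
Penalty days: min(32, 45) = 32
Waiting-time penalty: 32 × £150 = £4,800
Total award: £39,720 + £79,440 + £4,800 = £123,960

£123,960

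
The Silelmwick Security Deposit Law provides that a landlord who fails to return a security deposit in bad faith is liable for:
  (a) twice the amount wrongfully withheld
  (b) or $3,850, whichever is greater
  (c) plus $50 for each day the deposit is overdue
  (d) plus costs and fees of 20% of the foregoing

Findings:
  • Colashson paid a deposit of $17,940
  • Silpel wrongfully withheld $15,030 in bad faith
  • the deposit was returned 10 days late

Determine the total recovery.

$36,672

Doubled: 2 × $15,030 = $30,060
Minimum $3,850: $30,060 meets the minimum, no increase.
Late-return penalty: 10 × $50 = $500
Damages plus late penalty: $30,060 + $500 = $30,560
Costs and fees: 20% of $30,560 = $6,112
Total recovery: $30,560 + $6,112 = $36,672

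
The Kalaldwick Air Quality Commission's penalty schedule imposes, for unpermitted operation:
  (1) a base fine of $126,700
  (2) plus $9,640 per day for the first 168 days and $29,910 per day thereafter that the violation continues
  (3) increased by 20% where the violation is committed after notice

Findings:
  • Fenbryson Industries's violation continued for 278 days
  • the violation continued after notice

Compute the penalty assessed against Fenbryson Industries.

First 168 days: 168 × $9,640 = $1,619,520
Remaining days: (278 − 168) × $29,910 = $3,290,100
Per-day component: $1,619,520 + $3,290,100 = $4,909,620
Base plus per-day: $126,700 + $4,909,620 = $5,036,320
Enhancement: 20% of $5,036,320 = $1,007,264
Enhanced fine: $5,036,320 + $1,007,264 = $6,043,584

$6,043,584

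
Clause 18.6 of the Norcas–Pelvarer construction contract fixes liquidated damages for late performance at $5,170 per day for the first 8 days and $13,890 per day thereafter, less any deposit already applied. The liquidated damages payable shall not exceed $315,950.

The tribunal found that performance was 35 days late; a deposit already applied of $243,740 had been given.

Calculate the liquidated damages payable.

$172,650

First 8 days: 8 × $5,170 = $41,360
Remaining days: (35 − 8) × $13,890 = $375,030
Accrued per-day damages: $41,360 + $375,030 = $416,390
Less deposit already applied: $416,390 − $243,740 = $172,650
Cap at $315,950: $172,650 is within the cap, no reduction.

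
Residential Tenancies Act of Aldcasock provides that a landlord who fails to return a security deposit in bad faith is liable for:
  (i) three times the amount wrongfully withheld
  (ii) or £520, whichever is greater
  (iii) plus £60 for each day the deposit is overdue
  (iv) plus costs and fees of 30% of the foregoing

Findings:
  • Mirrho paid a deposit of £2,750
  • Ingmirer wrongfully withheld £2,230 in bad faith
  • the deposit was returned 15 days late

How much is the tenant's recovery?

£9,867

Trebled: 3 × £2,230 = £6,690
Minimum £520: £6,690 meets the minimum, no increase.
Late-return penalty: 15 × £60 = £900
Damages plus late penalty: £6,690 + £900 = £7,590
Costs and fees: 30% of £7,590 = £2,277
Total recovery: £7,590 + £2,277 = £9,867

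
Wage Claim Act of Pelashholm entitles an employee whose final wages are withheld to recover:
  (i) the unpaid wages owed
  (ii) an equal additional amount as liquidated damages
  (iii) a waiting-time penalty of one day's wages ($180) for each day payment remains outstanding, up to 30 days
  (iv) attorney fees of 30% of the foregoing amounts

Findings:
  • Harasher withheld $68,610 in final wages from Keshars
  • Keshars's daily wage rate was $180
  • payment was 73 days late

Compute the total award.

Liquidated damages (equal amount): $68,610
Penalty days: min(73, 30) = 30
Waiting-time penalty: 30 × $180 = $5,400
Subtotal: $68,610 + $68,610 + $5,400 = $142,620
Attorney fees: 30% of $142,620 = $42,786
Total award: $142,620 + $42,786 = $185,406

$185,406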